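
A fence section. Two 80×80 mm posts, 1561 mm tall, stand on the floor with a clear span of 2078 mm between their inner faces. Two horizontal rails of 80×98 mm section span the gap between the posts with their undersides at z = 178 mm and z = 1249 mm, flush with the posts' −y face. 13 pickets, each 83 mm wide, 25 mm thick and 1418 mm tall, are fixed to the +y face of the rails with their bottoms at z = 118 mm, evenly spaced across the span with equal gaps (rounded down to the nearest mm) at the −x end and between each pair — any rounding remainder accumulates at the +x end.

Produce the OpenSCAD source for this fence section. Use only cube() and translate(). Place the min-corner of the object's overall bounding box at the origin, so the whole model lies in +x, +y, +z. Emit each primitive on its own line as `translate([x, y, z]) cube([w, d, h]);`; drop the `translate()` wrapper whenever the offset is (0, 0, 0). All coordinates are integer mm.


cube([80, 80, 1561]);
translate([2158, 0, 0]) cube([80, 80, 1561]);
translate([80, 0, 178]) cube([2078, 80, 98]);
translate([80, 0, 1249]) cube([2078, 80, 98]);
translate([151, 80, 118]) cube([83, 25, 1418]);
translate([305, 80, 118]) cube([83, 25, 1418]);
translate([459, 80, 118]) cube([83, 25, 1418]);
translate([613, 80, 118]) cube([83, 25, 1418]);
translate([767, 80, 118]) cube([83, 25, 1418]);
translate([921, 80, 118]) cube([83, 25, 1418]);
translate([1075, 80, 118]) cube([83, 25, 1418]);
translate([1229, 80, 118]) cube([83, 25, 1418]);
translate([1383, 80, 118]) cube([83, 25, 1418]);
translate([1537, 80, 118]) cube([83, 25, 1418]);
translate([1691, 80, 118]) cube([83, 25, 1418]);
translate([1845, 80, 118]) cube([83, 25, 1418]);
translate([1999, 80, 118]) cube([83, 25, 1418]);


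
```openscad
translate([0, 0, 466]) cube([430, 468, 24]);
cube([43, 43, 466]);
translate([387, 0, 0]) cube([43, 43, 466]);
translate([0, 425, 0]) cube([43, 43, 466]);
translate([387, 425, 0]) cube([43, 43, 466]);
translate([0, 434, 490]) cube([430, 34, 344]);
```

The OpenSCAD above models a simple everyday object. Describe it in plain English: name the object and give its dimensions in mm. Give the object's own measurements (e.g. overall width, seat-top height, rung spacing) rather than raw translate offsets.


A chair. The seat is a 430×468×24 mm slab with its top at z = 490 mm, on four 43×43 mm corner legs (flush with the seat edges, standing on z = 0). A flat backrest 34 mm thick, 344 mm tall, spans the full seat width and rises from the seat top along its +y edge, rear face flush with the rear of the seat.


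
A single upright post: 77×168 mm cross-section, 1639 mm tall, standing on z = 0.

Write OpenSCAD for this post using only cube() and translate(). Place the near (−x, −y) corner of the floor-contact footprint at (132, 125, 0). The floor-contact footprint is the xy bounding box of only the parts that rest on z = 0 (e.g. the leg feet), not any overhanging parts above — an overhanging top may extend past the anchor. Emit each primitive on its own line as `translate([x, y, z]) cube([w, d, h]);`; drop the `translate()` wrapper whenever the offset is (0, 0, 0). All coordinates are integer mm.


translate([132, 125, 0]) cube([77, 168, 1639]);


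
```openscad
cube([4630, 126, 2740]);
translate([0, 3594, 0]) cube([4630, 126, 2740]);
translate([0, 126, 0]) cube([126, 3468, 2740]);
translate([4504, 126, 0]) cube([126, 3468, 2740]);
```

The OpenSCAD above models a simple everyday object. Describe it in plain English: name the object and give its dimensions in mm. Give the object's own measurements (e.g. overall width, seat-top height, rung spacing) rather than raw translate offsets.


The wall frame of a small rectangular building: four walls, each 2740 mm tall and 126 mm thick, enclosing a footprint 4630 mm (x) by 3720 mm (y) outside-to-outside, with no floor or roof. The front and back walls (the −y and +y sides) span the full width; the two side walls fit between them.


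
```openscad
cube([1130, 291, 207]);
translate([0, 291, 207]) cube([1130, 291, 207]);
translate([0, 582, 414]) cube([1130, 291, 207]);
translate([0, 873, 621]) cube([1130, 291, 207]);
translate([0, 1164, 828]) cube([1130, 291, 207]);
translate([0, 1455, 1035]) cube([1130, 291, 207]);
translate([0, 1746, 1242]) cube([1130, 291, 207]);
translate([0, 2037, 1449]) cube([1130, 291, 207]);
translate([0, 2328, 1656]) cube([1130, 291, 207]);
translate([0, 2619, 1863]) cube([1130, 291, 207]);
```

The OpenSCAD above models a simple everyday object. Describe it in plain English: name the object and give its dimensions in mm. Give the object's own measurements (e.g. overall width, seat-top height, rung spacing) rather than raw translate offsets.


A straight staircase of 10 solid steps. Each step is 1130 mm wide (x), 291 mm deep (y, the going) and 207 mm tall (the rise). The first step rests on the floor; each subsequent step sits one going further in +y and one rise higher in +z, directly behind and above the previous step with no overlap.


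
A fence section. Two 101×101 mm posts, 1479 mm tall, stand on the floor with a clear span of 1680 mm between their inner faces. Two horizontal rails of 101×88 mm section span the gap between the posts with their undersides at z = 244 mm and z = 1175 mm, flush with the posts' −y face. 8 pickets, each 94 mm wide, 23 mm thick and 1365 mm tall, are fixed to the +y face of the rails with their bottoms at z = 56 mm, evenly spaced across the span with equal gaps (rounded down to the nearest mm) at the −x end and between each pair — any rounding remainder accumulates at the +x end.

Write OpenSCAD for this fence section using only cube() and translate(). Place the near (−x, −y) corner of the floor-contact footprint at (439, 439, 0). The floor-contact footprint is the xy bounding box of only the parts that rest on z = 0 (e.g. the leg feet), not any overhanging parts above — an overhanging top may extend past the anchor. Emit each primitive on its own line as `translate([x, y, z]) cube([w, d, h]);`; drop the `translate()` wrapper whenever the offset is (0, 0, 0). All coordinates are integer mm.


translate([439, 439, 0]) cube([101, 101, 1479]);
translate([2220, 439, 0]) cube([101, 101, 1479]);
translate([540, 439, 244]) cube([1680, 101, 88]);
translate([540, 439, 1175]) cube([1680, 101, 88]);
translate([643, 540, 56]) cube([94, 23, 1365]);
translate([840, 540, 56]) cube([94, 23, 1365]);
translate([1037, 540, 56]) cube([94, 23, 1365]);
translate([1234, 540, 56]) cube([94, 23, 1365]);
translate([1431, 540, 56]) cube([94, 23, 1365]);
translate([1628, 540, 56]) cube([94, 23, 1365]);
translate([1825, 540, 56]) cube([94, 23, 1365]);
translate([2022, 540, 56]) cube([94, 23, 1365]);


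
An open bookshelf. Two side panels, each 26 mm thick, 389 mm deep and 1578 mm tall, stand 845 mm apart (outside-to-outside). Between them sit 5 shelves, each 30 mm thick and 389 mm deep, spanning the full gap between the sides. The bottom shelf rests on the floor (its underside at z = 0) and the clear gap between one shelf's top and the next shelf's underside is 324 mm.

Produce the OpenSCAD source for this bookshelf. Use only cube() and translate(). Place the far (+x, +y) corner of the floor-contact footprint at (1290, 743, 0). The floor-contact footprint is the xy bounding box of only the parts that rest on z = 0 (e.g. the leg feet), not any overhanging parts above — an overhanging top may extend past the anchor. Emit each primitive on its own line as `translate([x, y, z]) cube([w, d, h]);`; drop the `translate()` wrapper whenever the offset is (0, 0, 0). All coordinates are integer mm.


translate([445, 354, 0]) cube([26, 389, 1578]);
translate([1264, 354, 0]) cube([26, 389, 1578]);
translate([471, 354, 0]) cube([793, 389, 30]);
translate([471, 354, 354]) cube([793, 389, 30]);
translate([471, 354, 708]) cube([793, 389, 30]);
translate([471, 354, 1062]) cube([793, 389, 30]);
translate([471, 354, 1416]) cube([793, 389, 30]);


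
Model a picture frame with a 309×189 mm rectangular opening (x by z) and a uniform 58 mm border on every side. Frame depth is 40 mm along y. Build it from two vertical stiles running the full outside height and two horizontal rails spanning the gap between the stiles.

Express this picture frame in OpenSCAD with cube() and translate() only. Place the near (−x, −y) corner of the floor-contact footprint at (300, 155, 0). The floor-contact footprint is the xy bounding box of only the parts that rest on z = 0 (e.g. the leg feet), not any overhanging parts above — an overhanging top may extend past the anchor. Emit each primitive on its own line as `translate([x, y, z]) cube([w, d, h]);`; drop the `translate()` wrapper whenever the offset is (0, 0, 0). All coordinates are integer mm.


translate([300, 155, 0]) cube([58, 40, 305]);
translate([667, 155, 0]) cube([58, 40, 305]);
translate([358, 155, 0]) cube([309, 40, 58]);
translate([358, 155, 247]) cube([309, 40, 58]);


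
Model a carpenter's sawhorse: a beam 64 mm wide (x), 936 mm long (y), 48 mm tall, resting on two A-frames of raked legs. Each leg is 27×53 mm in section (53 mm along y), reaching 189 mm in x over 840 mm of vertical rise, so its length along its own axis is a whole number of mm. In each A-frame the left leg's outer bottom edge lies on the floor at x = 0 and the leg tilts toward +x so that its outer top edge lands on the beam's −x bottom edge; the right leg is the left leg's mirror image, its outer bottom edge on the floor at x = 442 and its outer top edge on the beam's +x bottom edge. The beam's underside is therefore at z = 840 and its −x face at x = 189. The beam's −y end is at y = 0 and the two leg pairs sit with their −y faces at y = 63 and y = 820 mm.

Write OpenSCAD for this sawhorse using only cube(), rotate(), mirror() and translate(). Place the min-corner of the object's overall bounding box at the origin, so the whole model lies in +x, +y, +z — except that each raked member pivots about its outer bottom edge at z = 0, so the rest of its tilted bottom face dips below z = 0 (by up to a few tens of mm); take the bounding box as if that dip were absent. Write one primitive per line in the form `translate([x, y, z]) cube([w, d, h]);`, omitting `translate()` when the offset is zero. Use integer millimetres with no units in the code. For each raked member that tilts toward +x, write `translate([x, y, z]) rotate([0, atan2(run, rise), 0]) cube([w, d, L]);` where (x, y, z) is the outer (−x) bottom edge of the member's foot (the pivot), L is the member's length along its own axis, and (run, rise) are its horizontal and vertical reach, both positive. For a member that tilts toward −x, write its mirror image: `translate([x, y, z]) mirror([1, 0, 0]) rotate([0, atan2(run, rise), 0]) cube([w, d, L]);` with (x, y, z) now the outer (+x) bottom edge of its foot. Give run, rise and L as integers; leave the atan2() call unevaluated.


// leg length = √(189² + 840²) = 861
// right-leg outer foot x = 2·189 + 64 = 442
// beam min-corner = (189, 0, 840)
translate([189, 0, 840]) cube([64, 936, 48]);
translate([0, 63, 0]) rotate([0, atan2(189, 840), 0]) cube([27, 53, 861]);
translate([442, 63, 0]) mirror([1, 0, 0]) rotate([0, atan2(189, 840), 0]) cube([27, 53, 861]);
translate([0, 820, 0]) rotate([0, atan2(189, 840), 0]) cube([27, 53, 861]);
translate([442, 820, 0]) mirror([1, 0, 0]) rotate([0, atan2(189, 840), 0]) cube([27, 53, 861]);


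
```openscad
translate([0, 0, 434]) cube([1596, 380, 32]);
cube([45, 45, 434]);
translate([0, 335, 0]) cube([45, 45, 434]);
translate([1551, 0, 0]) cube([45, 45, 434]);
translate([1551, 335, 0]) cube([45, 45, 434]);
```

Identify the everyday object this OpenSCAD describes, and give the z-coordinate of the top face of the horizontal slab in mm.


A bench. The seat-top height is 466 mm.

A long slab on four corner posts — a bench. The slab sits at z = 434 with thickness 32, so the top is 434 + 32 = 466 mm.


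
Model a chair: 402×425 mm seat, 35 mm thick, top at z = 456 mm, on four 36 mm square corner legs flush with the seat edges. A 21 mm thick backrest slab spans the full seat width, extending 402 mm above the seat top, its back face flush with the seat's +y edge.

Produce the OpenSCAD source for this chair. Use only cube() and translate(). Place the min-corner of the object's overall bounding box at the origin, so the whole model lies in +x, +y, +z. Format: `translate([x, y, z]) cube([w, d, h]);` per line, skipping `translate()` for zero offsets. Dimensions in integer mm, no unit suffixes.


translate([0, 0, 421]) cube([402, 425, 35]);
cube([36, 36, 421]);
translate([366, 0, 0]) cube([36, 36, 421]);
translate([0, 389, 0]) cube([36, 36, 421]);
translate([366, 389, 0]) cube([36, 36, 421]);
translate([0, 404, 456]) cube([402, 21, 402]);


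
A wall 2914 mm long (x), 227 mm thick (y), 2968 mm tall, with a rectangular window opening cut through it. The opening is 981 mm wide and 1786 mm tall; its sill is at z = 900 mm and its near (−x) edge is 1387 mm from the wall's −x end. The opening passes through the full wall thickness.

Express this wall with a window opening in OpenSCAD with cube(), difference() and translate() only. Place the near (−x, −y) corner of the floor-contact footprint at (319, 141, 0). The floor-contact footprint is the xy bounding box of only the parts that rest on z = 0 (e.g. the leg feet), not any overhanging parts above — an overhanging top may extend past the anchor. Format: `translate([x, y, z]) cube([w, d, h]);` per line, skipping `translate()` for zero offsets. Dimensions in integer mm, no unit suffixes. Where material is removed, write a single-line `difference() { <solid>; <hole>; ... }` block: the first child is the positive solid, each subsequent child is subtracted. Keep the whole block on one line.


difference() { translate([319, 141, 0]) cube([2914, 227, 2968]); translate([1706, 141, 900]) cube([981, 227, 1786]); }


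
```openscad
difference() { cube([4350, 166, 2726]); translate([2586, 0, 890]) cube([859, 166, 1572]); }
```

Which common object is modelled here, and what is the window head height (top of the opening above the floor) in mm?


A wall with a window opening. The window head height is 2462 mm.

A wall with a rectangular opening subtracted — a window. Sill at z = 890, opening 1572 mm tall, so the head is at 890 + 1572 = 2462 mm.


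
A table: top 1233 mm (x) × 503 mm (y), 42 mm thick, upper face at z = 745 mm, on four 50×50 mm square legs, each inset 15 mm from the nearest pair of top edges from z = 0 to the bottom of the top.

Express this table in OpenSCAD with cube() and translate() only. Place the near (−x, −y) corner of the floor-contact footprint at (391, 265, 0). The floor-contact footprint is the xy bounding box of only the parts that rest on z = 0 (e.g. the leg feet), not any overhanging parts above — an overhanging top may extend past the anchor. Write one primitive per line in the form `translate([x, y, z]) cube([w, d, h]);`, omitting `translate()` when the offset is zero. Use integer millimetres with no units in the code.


translate([376, 250, 703]) cube([1233, 503, 42]);
translate([391, 265, 0]) cube([50, 50, 703]);
translate([1544, 265, 0]) cube([50, 50, 703]);
translate([391, 688, 0]) cube([50, 50, 703]);
translate([1544, 688, 0]) cube([50, 50, 703]);


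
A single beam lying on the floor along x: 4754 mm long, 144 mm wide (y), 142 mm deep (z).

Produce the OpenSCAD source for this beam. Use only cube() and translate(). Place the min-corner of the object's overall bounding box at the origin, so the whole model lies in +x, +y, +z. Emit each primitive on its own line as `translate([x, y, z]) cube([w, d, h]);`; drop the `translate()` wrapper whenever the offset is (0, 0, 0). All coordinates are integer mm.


cube([4754, 144, 142]);


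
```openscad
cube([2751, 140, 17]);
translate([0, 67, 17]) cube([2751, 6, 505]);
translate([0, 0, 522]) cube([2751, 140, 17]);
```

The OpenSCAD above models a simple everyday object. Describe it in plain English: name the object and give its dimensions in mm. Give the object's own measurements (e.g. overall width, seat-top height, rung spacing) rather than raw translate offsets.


An I-beam lying along x, 2751 mm long. Overall section height 539 mm. Two flanges 140 mm wide (y) and 17 mm thick, one on the floor and one at the top; a web 6 mm thick runs between them, centred on the flange width.


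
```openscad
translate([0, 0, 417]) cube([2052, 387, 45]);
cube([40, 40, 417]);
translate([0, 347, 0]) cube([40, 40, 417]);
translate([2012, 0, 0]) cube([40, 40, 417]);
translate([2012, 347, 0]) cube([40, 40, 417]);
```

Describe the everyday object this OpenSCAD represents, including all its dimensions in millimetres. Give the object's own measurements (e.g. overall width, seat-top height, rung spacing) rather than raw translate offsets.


A long wooden bench with a 2052 mm (x) × 387 mm (y) seat, 45 mm thick, its top surface 462 mm above the floor. Four 40 mm square legs at the seat corners, flush with the edges, run from z = 0 to the seat underside.


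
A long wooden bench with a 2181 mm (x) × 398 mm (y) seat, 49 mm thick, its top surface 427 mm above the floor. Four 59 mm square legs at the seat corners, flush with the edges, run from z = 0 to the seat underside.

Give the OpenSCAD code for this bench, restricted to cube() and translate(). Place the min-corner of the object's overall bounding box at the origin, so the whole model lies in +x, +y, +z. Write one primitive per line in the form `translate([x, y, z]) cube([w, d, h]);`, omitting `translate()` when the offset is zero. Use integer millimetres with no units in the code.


translate([0, 0, 378]) cube([2181, 398, 49]);
cube([59, 59, 378]);
translate([0, 339, 0]) cube([59, 59, 378]);
translate([2122, 0, 0]) cube([59, 59, 378]);
translate([2122, 339, 0]) cube([59, 59, 378]);


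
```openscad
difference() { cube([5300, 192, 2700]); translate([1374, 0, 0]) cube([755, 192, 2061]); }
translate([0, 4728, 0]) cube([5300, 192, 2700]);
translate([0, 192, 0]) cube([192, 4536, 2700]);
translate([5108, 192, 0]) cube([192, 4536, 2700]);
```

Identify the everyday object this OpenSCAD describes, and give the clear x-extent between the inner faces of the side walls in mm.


A single room. The interior width is 4916 mm.

Four walls enclosing a rectangle with a door in the front wall — a room. Outside width 5300 minus two 192 mm walls gives 4916 mm.


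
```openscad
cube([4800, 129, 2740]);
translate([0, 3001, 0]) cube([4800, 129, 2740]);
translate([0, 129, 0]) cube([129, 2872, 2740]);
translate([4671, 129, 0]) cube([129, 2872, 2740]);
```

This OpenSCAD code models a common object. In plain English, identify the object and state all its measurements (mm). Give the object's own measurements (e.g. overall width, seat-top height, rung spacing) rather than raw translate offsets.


The wall frame of a small rectangular building: four walls, each 2740 mm tall and 129 mm thick, enclosing a footprint 4800 mm (x) by 3130 mm (y) outside-to-outside, with no floor or roof. The front and back walls (the −y and +y sides) span the full width; the two side walls fit between them.


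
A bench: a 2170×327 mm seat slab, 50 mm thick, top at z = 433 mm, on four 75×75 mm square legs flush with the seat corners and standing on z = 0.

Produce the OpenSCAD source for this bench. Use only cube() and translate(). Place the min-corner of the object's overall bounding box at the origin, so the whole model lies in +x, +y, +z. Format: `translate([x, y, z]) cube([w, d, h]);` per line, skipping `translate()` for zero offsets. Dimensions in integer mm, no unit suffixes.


// leg_h = 433 − 50 = 383
translate([0, 0, 383]) cube([2170, 327, 50]);
cube([75, 75, 383]);
translate([0, 252, 0]) cube([75, 75, 383]);
translate([2095, 0, 0]) cube([75, 75, 383]);
translate([2095, 252, 0]) cube([75, 75, 383]);


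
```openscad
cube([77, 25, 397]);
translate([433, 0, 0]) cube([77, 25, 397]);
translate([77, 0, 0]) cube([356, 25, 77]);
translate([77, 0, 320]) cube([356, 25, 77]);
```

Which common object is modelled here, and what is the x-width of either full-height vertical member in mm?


A picture frame. The border width is 77 mm.

Four thin pieces enclosing a rectangular opening — a picture frame. The two full-height stiles are 397 mm tall; the top rail sits at z = 320 and is 77 mm tall, so the border above the opening is 397 − 320 = 77 mm, matching the stile x-width.


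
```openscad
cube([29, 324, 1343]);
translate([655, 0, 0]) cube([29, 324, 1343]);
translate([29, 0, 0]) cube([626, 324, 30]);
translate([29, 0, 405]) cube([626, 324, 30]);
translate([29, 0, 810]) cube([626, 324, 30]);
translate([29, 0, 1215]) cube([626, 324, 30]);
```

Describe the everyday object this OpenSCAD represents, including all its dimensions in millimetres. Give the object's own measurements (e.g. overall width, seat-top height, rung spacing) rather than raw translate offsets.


An open bookshelf. Two side panels, each 29 mm thick, 324 mm deep and 1343 mm tall, stand 684 mm apart (outside-to-outside). Between them sit 4 shelves, each 30 mm thick and 324 mm deep, spanning the full gap between the sides. The bottom shelf rests on the floor (its underside at z = 0) and the clear gap between one shelf's top and the next shelf's underside is 375 mm.


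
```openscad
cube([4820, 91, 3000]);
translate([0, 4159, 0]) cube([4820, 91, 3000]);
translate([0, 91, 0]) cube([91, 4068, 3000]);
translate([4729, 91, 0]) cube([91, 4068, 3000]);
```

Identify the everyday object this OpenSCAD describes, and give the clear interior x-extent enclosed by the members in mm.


A house (or room) frame. The interior width is 4638 mm.

Four 3000 mm walls enclosing a rectangle with no floor or roof — a room or house frame. Outside width is 4820 mm and wall thickness is 91 mm, so the interior width is 4820 − 2 × 91 = 4638 mm.


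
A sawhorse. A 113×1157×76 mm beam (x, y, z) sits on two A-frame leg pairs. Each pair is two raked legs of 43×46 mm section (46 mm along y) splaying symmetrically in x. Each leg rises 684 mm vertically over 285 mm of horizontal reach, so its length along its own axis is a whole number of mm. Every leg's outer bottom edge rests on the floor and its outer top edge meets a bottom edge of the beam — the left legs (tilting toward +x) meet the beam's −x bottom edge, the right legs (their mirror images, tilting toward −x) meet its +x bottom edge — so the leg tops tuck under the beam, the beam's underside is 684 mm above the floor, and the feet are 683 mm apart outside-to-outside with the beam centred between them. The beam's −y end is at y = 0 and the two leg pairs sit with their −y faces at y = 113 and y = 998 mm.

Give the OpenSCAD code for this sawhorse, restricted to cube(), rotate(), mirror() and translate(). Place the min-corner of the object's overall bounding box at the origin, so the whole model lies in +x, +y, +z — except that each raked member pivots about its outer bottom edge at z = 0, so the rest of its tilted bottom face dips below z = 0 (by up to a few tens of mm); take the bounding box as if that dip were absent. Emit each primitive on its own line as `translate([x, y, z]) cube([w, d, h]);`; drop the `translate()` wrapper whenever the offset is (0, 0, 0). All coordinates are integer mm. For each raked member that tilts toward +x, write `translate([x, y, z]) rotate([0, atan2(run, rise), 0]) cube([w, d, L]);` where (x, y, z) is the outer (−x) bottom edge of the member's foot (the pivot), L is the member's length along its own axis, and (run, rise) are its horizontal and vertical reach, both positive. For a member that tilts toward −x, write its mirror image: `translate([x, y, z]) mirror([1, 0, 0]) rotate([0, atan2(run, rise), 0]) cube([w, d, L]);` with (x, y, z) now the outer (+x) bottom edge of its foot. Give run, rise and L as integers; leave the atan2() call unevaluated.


translate([285, 0, 684]) cube([113, 1157, 76]);
translate([0, 113, 0]) rotate([0, atan2(285, 684), 0]) cube([43, 46, 741]);
translate([683, 113, 0]) mirror([1, 0, 0]) rotate([0, atan2(285, 684), 0]) cube([43, 46, 741]);
translate([0, 998, 0]) rotate([0, atan2(285, 684), 0]) cube([43, 46, 741]);
translate([683, 998, 0]) mirror([1, 0, 0]) rotate([0, atan2(285, 684), 0]) cube([43, 46, 741]);


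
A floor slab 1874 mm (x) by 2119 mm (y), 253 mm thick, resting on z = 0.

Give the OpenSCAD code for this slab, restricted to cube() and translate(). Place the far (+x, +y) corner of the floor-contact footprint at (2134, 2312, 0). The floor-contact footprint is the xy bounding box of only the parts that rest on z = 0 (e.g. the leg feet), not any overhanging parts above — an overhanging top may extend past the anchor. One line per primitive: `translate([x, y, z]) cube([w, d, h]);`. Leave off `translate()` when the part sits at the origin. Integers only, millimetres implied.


translate([260, 193, 0]) cube([1874, 2119, 253]);


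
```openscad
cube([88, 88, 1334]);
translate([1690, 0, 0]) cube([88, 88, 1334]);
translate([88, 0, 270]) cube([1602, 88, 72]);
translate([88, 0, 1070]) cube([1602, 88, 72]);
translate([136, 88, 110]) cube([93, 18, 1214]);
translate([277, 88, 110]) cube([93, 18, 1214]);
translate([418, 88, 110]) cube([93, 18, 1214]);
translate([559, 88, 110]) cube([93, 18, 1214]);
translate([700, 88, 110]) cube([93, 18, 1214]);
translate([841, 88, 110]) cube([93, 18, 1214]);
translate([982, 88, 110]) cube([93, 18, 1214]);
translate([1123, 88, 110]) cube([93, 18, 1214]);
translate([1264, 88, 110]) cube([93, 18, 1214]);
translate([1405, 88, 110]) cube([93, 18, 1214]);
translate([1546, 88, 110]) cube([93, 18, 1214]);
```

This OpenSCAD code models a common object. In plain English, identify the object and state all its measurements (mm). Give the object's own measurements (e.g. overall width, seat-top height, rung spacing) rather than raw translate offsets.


A fence section. Two 88×88 mm posts, 1334 mm tall, stand on the floor with a clear span of 1602 mm between their inner faces. Two horizontal rails of 88×72 mm section span the gap between the posts with their undersides at z = 270 mm and z = 1070 mm, flush with the posts' −y face. 11 pickets, each 93 mm wide, 18 mm thick and 1214 mm tall, are fixed to the +y face of the rails with their bottoms at z = 110 mm, spaced across the span with a 48 mm gap after the −x post and between neighbouring pickets, with 51 mm left before the +x post.


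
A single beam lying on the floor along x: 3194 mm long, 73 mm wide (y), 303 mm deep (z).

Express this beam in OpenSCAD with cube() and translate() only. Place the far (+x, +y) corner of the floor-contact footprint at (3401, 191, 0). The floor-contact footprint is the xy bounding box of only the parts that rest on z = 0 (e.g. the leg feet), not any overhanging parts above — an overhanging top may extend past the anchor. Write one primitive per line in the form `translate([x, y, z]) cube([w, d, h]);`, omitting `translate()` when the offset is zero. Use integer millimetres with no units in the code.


translate([207, 118, 0]) cube([3194, 73, 303]);


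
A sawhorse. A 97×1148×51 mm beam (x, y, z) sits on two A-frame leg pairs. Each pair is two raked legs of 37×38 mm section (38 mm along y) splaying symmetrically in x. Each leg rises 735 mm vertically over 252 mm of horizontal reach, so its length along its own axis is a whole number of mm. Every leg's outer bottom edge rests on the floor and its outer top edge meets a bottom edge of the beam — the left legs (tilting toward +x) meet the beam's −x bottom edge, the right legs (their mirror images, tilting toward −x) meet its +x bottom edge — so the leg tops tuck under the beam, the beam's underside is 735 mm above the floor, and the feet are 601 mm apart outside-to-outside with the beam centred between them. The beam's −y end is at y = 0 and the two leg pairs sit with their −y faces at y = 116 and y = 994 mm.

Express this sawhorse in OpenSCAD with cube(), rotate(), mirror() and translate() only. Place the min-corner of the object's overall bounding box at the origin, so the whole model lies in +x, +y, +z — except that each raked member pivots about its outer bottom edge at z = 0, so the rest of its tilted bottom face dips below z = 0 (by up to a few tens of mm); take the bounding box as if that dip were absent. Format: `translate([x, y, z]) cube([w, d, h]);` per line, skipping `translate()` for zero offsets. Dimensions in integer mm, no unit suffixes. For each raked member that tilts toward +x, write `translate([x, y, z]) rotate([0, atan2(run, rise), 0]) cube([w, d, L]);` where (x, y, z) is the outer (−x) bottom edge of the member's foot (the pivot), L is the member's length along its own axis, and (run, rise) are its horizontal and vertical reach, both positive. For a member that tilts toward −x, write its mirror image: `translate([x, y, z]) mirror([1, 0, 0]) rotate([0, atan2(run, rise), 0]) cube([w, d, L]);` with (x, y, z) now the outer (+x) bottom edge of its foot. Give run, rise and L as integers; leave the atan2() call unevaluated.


// leg length = √(252² + 735²) = 777
// right-leg outer foot x = 2·252 + 97 = 601
// beam min-corner = (252, 0, 735)
translate([252, 0, 735]) cube([97, 1148, 51]);
translate([0, 116, 0]) rotate([0, atan2(252, 735), 0]) cube([37, 38, 777]);
translate([601, 116, 0]) mirror([1, 0, 0]) rotate([0, atan2(252, 735), 0]) cube([37, 38, 777]);
translate([0, 994, 0]) rotate([0, atan2(252, 735), 0]) cube([37, 38, 777]);
translate([601, 994, 0]) mirror([1, 0, 0]) rotate([0, atan2(252, 735), 0]) cube([37, 38, 777]);


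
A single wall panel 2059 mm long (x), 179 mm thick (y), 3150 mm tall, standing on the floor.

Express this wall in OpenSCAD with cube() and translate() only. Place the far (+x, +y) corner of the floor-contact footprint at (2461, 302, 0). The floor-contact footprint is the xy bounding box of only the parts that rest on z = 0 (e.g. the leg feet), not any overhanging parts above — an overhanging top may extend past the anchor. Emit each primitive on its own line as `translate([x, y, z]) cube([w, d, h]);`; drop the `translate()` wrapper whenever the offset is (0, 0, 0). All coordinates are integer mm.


translate([402, 123, 0]) cube([2059, 179, 3150]);


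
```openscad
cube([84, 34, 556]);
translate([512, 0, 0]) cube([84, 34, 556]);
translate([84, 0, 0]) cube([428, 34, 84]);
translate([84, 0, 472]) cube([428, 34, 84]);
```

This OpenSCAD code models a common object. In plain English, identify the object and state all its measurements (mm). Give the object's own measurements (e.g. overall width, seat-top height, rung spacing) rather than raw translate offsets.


A rectangular picture frame lying in the x–z plane (depth along y). The opening is 428 mm wide (x) by 388 mm tall (z), surrounded by a border 84 mm wide on all four sides. The frame is 34 mm deep and is made of two full-height vertical stiles with two horizontal rails fitted between them.


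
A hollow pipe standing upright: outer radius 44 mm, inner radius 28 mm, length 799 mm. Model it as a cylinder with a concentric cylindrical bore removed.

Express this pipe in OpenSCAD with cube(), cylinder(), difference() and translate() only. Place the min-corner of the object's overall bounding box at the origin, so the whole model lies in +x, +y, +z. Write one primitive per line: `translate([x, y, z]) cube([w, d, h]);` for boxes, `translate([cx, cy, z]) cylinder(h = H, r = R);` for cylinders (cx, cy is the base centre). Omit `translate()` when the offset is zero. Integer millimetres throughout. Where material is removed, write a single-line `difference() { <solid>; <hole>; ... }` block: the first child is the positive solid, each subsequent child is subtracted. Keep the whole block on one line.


difference() { translate([44, 44, 0]) cylinder(h = 799, r = 44); translate([44, 44, 0]) cylinder(h = 799, r = 28); }


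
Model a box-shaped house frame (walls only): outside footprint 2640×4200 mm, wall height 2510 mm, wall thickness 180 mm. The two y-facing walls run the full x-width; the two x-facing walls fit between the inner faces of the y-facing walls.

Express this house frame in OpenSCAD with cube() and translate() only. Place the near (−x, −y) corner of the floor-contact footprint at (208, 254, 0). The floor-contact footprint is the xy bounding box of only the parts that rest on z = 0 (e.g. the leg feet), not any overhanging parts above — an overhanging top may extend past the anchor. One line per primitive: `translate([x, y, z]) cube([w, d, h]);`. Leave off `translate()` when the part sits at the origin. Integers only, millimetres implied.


translate([208, 254, 0]) cube([2640, 180, 2510]);
translate([208, 4274, 0]) cube([2640, 180, 2510]);
translate([208, 434, 0]) cube([180, 3840, 2510]);
translate([2668, 434, 0]) cube([180, 3840, 2510]);


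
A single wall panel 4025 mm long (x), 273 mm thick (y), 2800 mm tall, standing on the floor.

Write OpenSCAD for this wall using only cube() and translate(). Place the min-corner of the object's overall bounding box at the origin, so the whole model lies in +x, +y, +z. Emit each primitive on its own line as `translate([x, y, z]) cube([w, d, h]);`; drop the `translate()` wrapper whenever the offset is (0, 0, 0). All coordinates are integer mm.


cube([4025, 273, 2800]);


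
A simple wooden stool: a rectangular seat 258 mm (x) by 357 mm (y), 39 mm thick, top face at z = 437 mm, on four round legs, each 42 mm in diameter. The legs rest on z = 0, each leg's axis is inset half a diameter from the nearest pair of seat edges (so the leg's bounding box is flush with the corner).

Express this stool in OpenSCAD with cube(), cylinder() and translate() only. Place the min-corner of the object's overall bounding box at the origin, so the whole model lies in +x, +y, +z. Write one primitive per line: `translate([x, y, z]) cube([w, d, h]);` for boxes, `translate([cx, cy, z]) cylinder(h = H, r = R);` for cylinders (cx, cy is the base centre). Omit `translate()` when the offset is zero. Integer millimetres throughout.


translate([0, 0, 398]) cube([258, 357, 39]);
translate([21, 21, 0]) cylinder(h = 398, r = 21);
translate([237, 21, 0]) cylinder(h = 398, r = 21);
translate([21, 336, 0]) cylinder(h = 398, r = 21);
translate([237, 336, 0]) cylinder(h = 398, r = 21);


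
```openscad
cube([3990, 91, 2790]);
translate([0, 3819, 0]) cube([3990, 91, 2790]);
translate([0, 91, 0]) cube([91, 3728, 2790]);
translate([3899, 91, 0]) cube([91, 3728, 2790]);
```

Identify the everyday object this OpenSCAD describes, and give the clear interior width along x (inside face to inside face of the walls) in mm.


A house (or room) frame. The interior width is 3808 mm.

Four 2790 mm walls enclosing a rectangle with no floor or roof — a room or house frame. Outside width is 3990 mm and wall thickness is 91 mm, so the interior width is 3990 − 2 × 91 = 3808 mm.


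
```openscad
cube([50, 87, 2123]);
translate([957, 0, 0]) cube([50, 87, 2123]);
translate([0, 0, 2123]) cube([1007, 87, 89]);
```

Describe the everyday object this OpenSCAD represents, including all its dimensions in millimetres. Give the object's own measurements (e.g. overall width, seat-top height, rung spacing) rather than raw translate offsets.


A door frame. The clear opening is 907 mm wide and 2123 mm high. Two 50 mm wide jambs, 87 mm deep, stand either side of the opening from the floor to the top of the opening. A 89 mm thick head sits across the top of both jambs, spanning the full outside width of the frame.


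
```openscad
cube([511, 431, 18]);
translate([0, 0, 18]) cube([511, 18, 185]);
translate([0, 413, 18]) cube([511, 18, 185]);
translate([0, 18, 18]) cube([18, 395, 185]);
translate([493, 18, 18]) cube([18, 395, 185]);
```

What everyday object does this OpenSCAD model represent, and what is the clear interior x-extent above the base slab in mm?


An open box. The internal width is 475 mm.

A 511×431 base slab with four walls standing on it — an open box. The base is 511 mm wide and the walls are 18 mm thick, so the internal width is 511 − 2 × 18 = 475 mm.


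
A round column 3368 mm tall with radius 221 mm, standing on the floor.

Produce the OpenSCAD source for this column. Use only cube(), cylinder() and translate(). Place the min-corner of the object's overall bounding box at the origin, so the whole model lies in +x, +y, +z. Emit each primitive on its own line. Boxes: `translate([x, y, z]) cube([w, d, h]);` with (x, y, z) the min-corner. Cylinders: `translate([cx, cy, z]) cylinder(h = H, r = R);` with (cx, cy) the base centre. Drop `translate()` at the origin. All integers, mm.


translate([221, 221, 0]) cylinder(h = 3368, r = 221);


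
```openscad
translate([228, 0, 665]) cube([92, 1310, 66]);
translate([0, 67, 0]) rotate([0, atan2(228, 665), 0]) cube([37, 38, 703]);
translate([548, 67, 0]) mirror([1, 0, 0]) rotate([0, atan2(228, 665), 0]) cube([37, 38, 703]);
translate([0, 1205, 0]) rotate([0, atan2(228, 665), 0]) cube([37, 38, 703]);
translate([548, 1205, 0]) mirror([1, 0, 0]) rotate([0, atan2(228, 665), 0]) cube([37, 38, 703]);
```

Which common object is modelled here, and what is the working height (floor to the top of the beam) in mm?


A sawhorse. The overall height is 731 mm.

A beam across two mirrored pairs of raked legs — a sawhorse. The beam's underside is at z = 665 (matching the legs' vertical rise in atan2(228, 665)) and the beam is 66 mm tall, so its top is at 665 + 66 = 731 mm. The raked legs top out at the beam's underside, so that is the highest point.


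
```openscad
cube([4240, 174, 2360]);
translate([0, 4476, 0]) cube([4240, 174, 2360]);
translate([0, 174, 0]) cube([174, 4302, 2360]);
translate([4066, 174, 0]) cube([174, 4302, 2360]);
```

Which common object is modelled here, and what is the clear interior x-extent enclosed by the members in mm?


A house (or room) frame. The interior width is 3892 mm.

Four 2360 mm walls enclosing a rectangle with no floor or roof — a room or house frame. Outside width is 4240 mm and wall thickness is 174 mm, so the interior width is 4240 − 2 × 174 = 3892 mm.


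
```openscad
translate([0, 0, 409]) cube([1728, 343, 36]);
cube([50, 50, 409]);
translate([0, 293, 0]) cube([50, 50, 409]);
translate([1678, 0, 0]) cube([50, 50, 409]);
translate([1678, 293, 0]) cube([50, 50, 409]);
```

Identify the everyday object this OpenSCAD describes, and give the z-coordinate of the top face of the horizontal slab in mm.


A bench. The seat-top height is 445 mm.

A long slab on four corner posts — a bench. The slab sits at z = 409 with thickness 36, so the top is 409 + 36 = 445 mm.


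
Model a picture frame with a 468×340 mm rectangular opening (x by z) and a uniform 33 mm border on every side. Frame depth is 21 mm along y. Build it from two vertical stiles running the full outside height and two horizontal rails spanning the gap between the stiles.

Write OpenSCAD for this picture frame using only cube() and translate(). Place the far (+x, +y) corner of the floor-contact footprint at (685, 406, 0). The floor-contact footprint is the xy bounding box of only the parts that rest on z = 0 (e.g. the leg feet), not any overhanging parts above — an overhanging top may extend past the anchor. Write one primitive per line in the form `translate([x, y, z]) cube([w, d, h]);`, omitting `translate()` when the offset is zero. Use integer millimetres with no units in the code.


translate([151, 385, 0]) cube([33, 21, 406]);
translate([652, 385, 0]) cube([33, 21, 406]);
translate([184, 385, 0]) cube([468, 21, 33]);
translate([184, 385, 373]) cube([468, 21, 33]);


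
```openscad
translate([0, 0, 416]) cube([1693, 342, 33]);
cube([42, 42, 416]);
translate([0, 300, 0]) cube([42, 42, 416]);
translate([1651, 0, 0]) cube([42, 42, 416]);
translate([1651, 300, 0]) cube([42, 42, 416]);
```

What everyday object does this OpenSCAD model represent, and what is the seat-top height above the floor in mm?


A bench. The seat-top height is 449 mm.

A long slab on four corner posts — a bench. The slab sits at z = 416 with thickness 33, so the top is 416 + 33 = 449 mm.


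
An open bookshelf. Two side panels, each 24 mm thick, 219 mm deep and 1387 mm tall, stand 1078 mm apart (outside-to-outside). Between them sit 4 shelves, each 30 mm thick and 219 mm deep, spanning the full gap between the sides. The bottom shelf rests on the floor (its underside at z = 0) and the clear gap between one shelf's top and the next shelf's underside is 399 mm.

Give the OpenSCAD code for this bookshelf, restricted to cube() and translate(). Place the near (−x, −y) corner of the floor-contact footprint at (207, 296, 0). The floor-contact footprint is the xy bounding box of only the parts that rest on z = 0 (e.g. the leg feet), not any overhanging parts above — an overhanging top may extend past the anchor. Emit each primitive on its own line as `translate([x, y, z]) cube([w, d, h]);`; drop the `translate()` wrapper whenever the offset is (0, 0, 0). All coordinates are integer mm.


translate([207, 296, 0]) cube([24, 219, 1387]);
translate([1261, 296, 0]) cube([24, 219, 1387]);
translate([231, 296, 0]) cube([1030, 219, 30]);
translate([231, 296, 429]) cube([1030, 219, 30]);
translate([231, 296, 858]) cube([1030, 219, 30]);
translate([231, 296, 1287]) cube([1030, 219, 30]);
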